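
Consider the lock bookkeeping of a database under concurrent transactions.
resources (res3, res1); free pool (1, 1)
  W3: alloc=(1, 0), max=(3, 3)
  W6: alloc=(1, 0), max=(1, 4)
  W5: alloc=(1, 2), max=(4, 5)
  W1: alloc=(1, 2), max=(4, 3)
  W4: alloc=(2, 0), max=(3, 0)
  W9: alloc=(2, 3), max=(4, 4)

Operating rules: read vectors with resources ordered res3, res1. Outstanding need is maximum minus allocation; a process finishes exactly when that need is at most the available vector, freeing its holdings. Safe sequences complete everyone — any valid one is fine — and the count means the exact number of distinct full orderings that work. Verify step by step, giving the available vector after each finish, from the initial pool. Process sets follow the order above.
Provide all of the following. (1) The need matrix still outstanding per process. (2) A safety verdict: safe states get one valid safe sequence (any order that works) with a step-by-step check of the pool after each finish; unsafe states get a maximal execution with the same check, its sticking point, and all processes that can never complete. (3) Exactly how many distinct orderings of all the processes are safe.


(1) Remaining need (order res3, res1):
  W3: (2, 3)
  W6: (0, 4)
  W5: (3, 3)
  W1: (3, 1)
  W4: (1, 0)
  W9: (2, 1)
(2) SAFE. One safe sequence: W4, W1, W3, W9, W5, W6.
Key observation: W4 is the earliest step where a requested resource binds exactly: need (1, 0), pool (1, 1) at its turn.
Check, step by step:
  pool = (1, 1)
  W4: need (1, 0) fits (1, 1); releases (2, 0), pool now (3, 1)
  W1: need (3, 1) fits (3, 1); releases (1, 2), pool now (4, 3)
  W3: need (2, 3) fits (4, 3); releases (1, 0), pool now (5, 3)
  W9: need (2, 1) fits (5, 3); releases (2, 3), pool now (7, 6)
  W5: need (3, 3) fits (7, 6); releases (1, 2), pool now (8, 8)
  W6: need (0, 4) fits (8, 8); releases (1, 0), pool now (9, 8)
(3) The exact count: 40 of the possible complete orderings are safe sequences.


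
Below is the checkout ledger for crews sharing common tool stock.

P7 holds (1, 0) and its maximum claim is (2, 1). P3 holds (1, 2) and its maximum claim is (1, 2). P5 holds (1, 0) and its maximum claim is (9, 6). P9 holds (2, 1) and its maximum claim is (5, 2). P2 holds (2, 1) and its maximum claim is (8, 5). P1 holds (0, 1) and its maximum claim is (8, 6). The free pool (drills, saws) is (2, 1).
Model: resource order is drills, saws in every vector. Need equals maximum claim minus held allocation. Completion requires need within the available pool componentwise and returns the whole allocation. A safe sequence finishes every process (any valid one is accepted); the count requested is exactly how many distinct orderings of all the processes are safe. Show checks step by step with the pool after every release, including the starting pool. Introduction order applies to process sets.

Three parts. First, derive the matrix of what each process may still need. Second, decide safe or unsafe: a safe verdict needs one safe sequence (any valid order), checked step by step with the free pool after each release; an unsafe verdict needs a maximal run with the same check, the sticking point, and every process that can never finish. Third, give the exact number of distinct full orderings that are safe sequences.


(1) Need matrix, components ordered drills, saws:
  P7: (1, 1)
  P3: (0, 0)
  P5: (8, 6)
  P9: (3, 1)
  P2: (6, 4)
  P1: (8, 5)
(2) The state is SAFE; one workable sequence: P7, P3, P9, P2, P1, P5.
Key observation: the first exact fit in this order is P7 — it needs (1, 1) with (2, 1) free, meeting a requested resource to the last unit.
Verifying each step:
  pool = (2, 1)
  P7 needs (1, 1) <= (2, 1) -> finishes; pool += (1, 0) = (3, 1)
  P3 needs (0, 0) <= (3, 1) -> finishes; pool += (1, 2) = (4, 3)
  P9 needs (3, 1) <= (4, 3) -> finishes; pool += (2, 1) = (6, 4)
  P2 needs (6, 4) <= (6, 4) -> finishes; pool += (2, 1) = (8, 5)
  P1 needs (8, 5) <= (8, 5) -> finishes; pool += (0, 1) = (8, 6)
  P5 needs (8, 6) <= (8, 6) -> finishes; pool += (1, 0) = (9, 6)
(3) The exact count: 4 of the possible complete orderings are safe sequences.


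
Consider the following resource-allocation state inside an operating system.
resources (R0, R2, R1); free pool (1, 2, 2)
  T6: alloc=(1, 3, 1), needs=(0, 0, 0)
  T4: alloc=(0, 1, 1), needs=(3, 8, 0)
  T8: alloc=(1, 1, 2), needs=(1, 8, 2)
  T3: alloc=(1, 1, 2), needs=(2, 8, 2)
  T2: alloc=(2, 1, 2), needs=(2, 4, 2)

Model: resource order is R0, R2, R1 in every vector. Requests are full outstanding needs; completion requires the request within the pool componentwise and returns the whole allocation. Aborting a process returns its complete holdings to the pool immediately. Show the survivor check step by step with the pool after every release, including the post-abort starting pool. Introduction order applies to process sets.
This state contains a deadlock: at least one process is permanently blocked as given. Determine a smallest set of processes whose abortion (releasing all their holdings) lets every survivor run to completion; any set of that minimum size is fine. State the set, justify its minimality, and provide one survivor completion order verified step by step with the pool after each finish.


The answer: abort T8 and T3.
Key observation: no ordering could ever have run T4 before the abort of T8 and T3; with (2, 2, 4) back in the pool it fits at step 3.
Why nothing smaller works — every single abort fails: T6 alone leaves T4 blocked (short on R2); T4 alone leaves T8 blocked (short on R2); T8 alone leaves T4 blocked (short on R2); T3 alone leaves T4 blocked (short on R2); T2 alone leaves T4 blocked (short on R2).
One survivor order: T2, T6, T4. Verifying each step (post-abort pool first):
  pool = (3, 4, 6)
  T2: need (2, 4, 2) fits (3, 4, 6); releases (2, 1, 2), pool now (5, 5, 8)
  T6: need (0, 0, 0) fits (5, 5, 8); releases (1, 3, 1), pool now (6, 8, 9)
  T4: need (3, 8, 0) fits (6, 8, 9); releases (0, 1, 1), pool now (6, 9, 10)


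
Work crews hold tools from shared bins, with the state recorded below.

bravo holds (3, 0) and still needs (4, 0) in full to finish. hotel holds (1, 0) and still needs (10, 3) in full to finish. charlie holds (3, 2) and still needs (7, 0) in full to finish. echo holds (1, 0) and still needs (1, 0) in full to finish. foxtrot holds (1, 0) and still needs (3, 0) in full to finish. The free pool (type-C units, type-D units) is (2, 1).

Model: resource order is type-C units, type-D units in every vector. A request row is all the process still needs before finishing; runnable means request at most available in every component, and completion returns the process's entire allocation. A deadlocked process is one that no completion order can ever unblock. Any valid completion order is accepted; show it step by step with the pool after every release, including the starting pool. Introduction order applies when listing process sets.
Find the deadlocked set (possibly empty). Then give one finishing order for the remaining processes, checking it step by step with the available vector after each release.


Nothing here is deadlocked.
Key observation: no deadlock: echo fits now, and the freed resources carry the rest through.
A valid finishing order for the others: echo, foxtrot, bravo, charlie, hotel. Verifying each step:
  pool = (2, 1)
  echo needs (1, 0) <= (2, 1) -> finishes; pool += (1, 0) = (3, 1)
  foxtrot needs (3, 0) <= (3, 1) -> finishes; pool += (1, 0) = (4, 1)
  bravo needs (4, 0) <= (4, 1) -> finishes; pool += (3, 0) = (7, 1)
  charlie needs (7, 0) <= (7, 1) -> finishes; pool += (3, 2) = (10, 3)
  hotel needs (10, 3) <= (10, 3) -> finishes; pool += (1, 0) = (11, 3)


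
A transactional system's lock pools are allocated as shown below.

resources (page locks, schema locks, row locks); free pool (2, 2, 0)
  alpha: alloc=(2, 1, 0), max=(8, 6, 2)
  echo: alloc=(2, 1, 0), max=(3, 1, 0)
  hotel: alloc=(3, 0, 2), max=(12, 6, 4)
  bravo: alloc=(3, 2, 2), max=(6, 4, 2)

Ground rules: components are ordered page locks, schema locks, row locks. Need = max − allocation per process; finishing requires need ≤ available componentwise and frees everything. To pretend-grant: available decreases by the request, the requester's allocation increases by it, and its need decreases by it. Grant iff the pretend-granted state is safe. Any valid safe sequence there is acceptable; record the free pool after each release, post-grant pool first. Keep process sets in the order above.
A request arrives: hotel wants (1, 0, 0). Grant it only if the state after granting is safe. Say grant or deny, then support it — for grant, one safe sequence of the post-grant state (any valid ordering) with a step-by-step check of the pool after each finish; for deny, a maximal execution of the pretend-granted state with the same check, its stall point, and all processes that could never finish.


GRANT — the state after the grant stays safe, e.g. via echo, bravo, alpha, hotel.
Key observation: after the grant the pool drops to (1, 2, 0), which still lets echo finish first and unwind the rest.
Verifying the post-grant state step by step:
  pool = (1, 2, 0)
  echo needs (1, 0, 0) <= (1, 2, 0) -> finishes; pool += (2, 1, 0) = (3, 3, 0)
  bravo needs (3, 2, 0) <= (3, 3, 0) -> finishes; pool += (3, 2, 2) = (6, 5, 2)
  alpha needs (6, 5, 2) <= (6, 5, 2) -> finishes; pool += (2, 1, 0) = (8, 6, 2)
  hotel needs (8, 6, 2) <= (8, 6, 2) -> finishes; pool += (4, 0, 2) = (12, 6, 4)


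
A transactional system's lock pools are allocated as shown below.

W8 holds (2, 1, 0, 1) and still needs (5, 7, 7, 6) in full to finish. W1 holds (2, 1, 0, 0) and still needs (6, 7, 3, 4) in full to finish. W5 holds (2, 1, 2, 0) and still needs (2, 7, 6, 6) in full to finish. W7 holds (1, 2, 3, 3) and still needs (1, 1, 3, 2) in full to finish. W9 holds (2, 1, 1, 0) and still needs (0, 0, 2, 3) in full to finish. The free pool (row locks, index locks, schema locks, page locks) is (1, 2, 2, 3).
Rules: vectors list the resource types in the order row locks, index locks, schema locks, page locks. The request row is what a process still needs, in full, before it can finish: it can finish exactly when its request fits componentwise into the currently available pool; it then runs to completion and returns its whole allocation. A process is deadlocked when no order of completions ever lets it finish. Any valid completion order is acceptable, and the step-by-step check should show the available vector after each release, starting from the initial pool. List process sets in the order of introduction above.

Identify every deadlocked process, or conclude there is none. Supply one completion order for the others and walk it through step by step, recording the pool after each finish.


Deadlocked: W8, W1 and W5.
Key observation: after W9, W7 complete, (4, 5, 6, 6) is the best the pool ever gets, yet each leftover process wants more index locks.
One completion order for the rest: W9, W7. Walking it through:
  pool = (1, 2, 2, 3)
  W9: need (0, 0, 2, 3) fits (1, 2, 2, 3); releases (2, 1, 1, 0), pool now (3, 3, 3, 3)
  W7: need (1, 1, 3, 2) fits (3, 3, 3, 3); releases (1, 2, 3, 3), pool now (4, 5, 6, 6)
The blocked processes can never fit:
  W8 cannot run: need (5, 7, 7, 6) vs free (4, 5, 6, 6) (insufficient row locks, index locks and schema locks)
  W1 cannot run: need (6, 7, 3, 4) vs free (4, 5, 6, 6) (insufficient row locks and index locks)
  W5 cannot run: need (2, 7, 6, 6) vs free (4, 5, 6, 6) (insufficient index locks)


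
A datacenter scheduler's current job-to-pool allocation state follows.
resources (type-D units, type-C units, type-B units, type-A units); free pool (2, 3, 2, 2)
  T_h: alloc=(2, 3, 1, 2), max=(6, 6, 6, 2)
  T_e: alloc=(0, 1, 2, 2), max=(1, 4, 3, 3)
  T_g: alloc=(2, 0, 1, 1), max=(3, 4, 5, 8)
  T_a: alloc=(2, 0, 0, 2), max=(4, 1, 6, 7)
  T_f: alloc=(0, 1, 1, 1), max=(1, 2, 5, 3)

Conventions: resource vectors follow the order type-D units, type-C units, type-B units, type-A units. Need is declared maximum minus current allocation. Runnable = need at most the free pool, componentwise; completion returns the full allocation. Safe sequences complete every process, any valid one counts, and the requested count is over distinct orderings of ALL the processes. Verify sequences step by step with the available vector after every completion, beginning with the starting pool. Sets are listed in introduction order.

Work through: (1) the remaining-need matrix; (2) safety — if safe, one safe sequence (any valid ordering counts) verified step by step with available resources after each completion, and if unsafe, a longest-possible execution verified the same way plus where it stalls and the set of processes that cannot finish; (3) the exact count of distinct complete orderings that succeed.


(1) Remaining need (order type-D units, type-C units, type-B units, type-A units):
  T_h: (4, 3, 5, 0)
  T_e: (1, 3, 1, 1)
  T_g: (1, 4, 4, 7)
  T_a: (2, 1, 6, 5)
  T_f: (1, 1, 4, 2)
(2) UNSAFE — no complete ordering exists.
Key observation: after T_e, T_f the pool peaks at (2, 5, 5, 5), and each blocked process is short somewhere: T_h on type-D units; T_g on type-A units; T_a on type-B units.
The run T_e, T_f cannot be extended any further. Walking it through:
  pool = (2, 3, 2, 2)
  T_e needs (1, 3, 1, 1) <= (2, 3, 2, 2) -> finishes; pool += (0, 1, 2, 2) = (2, 4, 4, 4)
  T_f needs (1, 1, 4, 2) <= (2, 4, 4, 4) -> finishes; pool += (0, 1, 1, 1) = (2, 5, 5, 5)
  T_h still needs (4, 3, 5, 0) but only (2, 5, 5, 5) is free — short on type-D units
  T_g still needs (1, 4, 4, 7) but only (2, 5, 5, 5) is free — short on type-A units
  T_a still needs (2, 1, 6, 5) but only (2, 5, 5, 5) is free — short on type-B units
Never able to finish: T_h, T_g and T_a.
(3) The exact count: 0 of the possible complete orderings are safe sequences.


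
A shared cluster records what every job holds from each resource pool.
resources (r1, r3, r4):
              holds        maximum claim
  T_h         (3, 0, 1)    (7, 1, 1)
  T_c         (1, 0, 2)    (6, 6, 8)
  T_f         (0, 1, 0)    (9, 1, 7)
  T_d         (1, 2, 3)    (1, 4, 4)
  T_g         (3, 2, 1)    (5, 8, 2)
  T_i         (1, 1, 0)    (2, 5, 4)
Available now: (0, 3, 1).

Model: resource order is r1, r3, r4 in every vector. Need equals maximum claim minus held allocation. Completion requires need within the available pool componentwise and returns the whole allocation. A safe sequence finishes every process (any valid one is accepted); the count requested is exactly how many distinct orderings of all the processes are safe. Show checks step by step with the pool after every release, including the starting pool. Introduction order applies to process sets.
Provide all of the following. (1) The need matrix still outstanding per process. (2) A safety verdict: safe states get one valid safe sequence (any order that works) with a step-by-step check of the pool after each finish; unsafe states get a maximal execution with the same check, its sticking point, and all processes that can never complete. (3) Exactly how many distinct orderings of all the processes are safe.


(1) Outstanding need per process (order r1, r3, r4):
  T_h: (4, 1, 0)
  T_c: (5, 6, 6)
  T_f: (9, 0, 7)
  T_d: (0, 2, 1)
  T_g: (2, 6, 1)
  T_i: (1, 4, 4)
(2) SAFE. One safe sequence: T_d, T_i, T_g, T_h, T_c, T_f.
Key observation: reading the order forward, T_d is the first process whose need (0, 2, 1) meets the free pool (0, 3, 1) exactly on a resource it requests.
Check, step by step:
  pool = (0, 3, 1)
  T_d needs (0, 2, 1) <= (0, 3, 1) -> finishes; pool += (1, 2, 3) = (1, 5, 4)
  T_i needs (1, 4, 4) <= (1, 5, 4) -> finishes; pool += (1, 1, 0) = (2, 6, 4)
  T_g needs (2, 6, 1) <= (2, 6, 4) -> finishes; pool += (3, 2, 1) = (5, 8, 5)
  T_h needs (4, 1, 0) <= (5, 8, 5) -> finishes; pool += (3, 0, 1) = (8, 8, 6)
  T_c needs (5, 6, 6) <= (8, 8, 6) -> finishes; pool += (1, 0, 2) = (9, 8, 8)
  T_f needs (9, 0, 7) <= (9, 8, 8) -> finishes; pool += (0, 1, 0) = (9, 9, 8)
(3) Precisely 1 of the possible complete orderings is a safe sequence.


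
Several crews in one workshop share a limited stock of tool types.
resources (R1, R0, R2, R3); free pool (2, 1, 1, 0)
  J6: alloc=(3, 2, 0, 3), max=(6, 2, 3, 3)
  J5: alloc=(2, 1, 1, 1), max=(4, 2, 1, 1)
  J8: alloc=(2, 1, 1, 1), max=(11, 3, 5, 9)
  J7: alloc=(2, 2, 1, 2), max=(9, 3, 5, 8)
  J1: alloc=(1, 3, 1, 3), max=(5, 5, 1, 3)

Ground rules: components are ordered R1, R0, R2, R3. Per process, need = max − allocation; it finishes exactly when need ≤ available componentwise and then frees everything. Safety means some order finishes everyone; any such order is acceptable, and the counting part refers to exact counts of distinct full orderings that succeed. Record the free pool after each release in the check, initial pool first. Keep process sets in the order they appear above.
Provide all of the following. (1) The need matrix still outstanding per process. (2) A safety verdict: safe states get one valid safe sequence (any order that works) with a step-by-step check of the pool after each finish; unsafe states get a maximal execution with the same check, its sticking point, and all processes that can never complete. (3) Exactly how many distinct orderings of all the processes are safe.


(1) Outstanding need per process (order R1, R0, R2, R3):
  J6: (3, 0, 3, 0)
  J5: (2, 1, 0, 0)
  J8: (9, 2, 4, 8)
  J7: (7, 1, 4, 6)
  J1: (4, 2, 0, 0)
(2) UNSAFE — no complete ordering exists.
Key observation: J5, J1, J6 can finish, but then (8, 7, 3, 7) is all there is, and the blocked group's R2 demands exceed it.
Going as far as possible: J5, J1, J6; after that, nothing fits. Verifying each step:
  pool = (2, 1, 1, 0)
  J5: need (2, 1, 0, 0) fits (2, 1, 1, 0); releases (2, 1, 1, 1), pool now (4, 2, 2, 1)
  J1: need (4, 2, 0, 0) fits (4, 2, 2, 1); releases (1, 3, 1, 3), pool now (5, 5, 3, 4)
  J6: need (3, 0, 3, 0) fits (5, 5, 3, 4); releases (3, 2, 0, 3), pool now (8, 7, 3, 7)
  J8 still needs (9, 2, 4, 8) but only (8, 7, 3, 7) is free — short on R1, R2 and R3
  J7 still needs (7, 1, 4, 6) but only (8, 7, 3, 7) is free — short on R2
Processes that can never finish: J8 and J7.
(3) Precisely 0 of the possible complete orderings are safe sequences.


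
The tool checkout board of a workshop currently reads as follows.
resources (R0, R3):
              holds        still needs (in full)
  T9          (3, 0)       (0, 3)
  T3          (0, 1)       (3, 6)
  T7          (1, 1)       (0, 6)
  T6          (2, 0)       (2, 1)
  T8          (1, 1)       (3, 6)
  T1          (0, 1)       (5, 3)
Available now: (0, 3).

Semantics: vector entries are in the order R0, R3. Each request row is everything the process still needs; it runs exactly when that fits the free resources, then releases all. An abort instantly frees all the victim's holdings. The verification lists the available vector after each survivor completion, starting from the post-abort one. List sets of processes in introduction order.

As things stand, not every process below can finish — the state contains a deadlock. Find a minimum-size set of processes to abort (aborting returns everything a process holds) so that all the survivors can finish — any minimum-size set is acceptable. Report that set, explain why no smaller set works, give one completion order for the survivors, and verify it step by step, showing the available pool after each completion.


Minimum abort set: T3 and T7.
Key observation: aborting T3 and T7 returns (1, 2), and T8 — hopeless before — runs at step 4 with the returned capacity in the pool.
Minimality, checking each single-abort alternative: T9 alone leaves T3 blocked (short on R3); T3 alone leaves T7 blocked (short on R3); T7 alone leaves T3 blocked (short on R3); T6 alone leaves T3 blocked (short on R3); T8 alone leaves T3 blocked (short on R3); T1 alone leaves T3 blocked (short on R3).
The survivors complete as T9, T6, T1, T8. Walking it through (starting from the post-abort pool):
  pool = (1, 5)
  run T9 (needs (0, 3), free (1, 5)); after release of (3, 0) the pool is (4, 5)
  run T6 (needs (2, 1), free (4, 5)); after release of (2, 0) the pool is (6, 5)
  run T1 (needs (5, 3), free (6, 5)); after release of (0, 1) the pool is (6, 6)
  run T8 (needs (3, 6), free (6, 6)); after release of (1, 1) the pool is (7, 7)


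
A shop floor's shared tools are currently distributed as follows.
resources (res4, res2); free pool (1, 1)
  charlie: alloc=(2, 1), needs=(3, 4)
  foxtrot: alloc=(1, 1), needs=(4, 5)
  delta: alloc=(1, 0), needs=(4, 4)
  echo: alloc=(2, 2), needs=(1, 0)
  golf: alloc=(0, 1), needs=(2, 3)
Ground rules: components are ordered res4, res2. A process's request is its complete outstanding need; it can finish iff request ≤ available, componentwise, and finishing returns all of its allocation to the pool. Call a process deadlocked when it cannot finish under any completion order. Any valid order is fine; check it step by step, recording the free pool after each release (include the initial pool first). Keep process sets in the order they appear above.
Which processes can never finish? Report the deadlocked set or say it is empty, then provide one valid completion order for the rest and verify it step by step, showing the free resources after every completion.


Nothing here is deadlocked.
Key observation: echo can run right away; the returned allocation unlocks the remaining processes in turn.
The rest can finish in the order echo, golf, charlie, foxtrot, delta. Check, step by step:
  pool = (1, 1)
  echo needs (1, 0) <= (1, 1) -> finishes; pool += (2, 2) = (3, 3)
  golf needs (2, 3) <= (3, 3) -> finishes; pool += (0, 1) = (3, 4)
  charlie needs (3, 4) <= (3, 4) -> finishes; pool += (2, 1) = (5, 5)
  foxtrot needs (4, 5) <= (5, 5) -> finishes; pool += (1, 1) = (6, 6)
  delta needs (4, 4) <= (6, 6) -> finishes; pool += (1, 0) = (7, 6)


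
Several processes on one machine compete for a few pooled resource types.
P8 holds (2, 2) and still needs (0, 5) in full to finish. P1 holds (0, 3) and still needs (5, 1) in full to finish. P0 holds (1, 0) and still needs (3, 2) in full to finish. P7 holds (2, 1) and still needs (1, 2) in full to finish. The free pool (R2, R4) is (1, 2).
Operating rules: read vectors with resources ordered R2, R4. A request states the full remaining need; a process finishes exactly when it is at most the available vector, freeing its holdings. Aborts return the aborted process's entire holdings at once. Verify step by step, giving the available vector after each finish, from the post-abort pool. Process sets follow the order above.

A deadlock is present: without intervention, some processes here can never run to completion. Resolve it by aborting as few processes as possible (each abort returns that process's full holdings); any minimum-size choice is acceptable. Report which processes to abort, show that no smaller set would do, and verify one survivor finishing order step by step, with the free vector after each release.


Minimum abort set: P8.
Key observation: P1 had no path to completion before; after the abort of P8 ((2, 2) returned), step 2 is where it fits.
Why nothing smaller works: aborting no one leaves the state deadlocked as given.
The survivors complete as P7, P1, P0. Check, step by step (starting from the post-abort pool):
  pool = (3, 4)
  P7 needs (1, 2) <= (3, 4) -> finishes; pool += (2, 1) = (5, 5)
  P1 needs (5, 1) <= (5, 5) -> finishes; pool += (0, 3) = (5, 8)
  P0 needs (3, 2) <= (5, 8) -> finishes; pool += (1, 0) = (6, 8)


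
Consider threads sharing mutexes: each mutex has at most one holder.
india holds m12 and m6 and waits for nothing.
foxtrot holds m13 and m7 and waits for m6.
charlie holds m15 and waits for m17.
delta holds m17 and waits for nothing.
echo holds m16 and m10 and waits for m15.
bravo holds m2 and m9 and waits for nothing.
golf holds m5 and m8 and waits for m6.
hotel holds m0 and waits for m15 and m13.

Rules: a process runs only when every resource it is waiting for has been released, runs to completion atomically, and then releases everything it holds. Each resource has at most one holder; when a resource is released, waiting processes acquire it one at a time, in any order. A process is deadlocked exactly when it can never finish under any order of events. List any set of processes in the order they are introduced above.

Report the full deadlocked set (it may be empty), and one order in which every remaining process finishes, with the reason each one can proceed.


No process is deadlocked.
Key observation: although several processes wait, no cycle exists — each chain bottoms out at a free runner.
One completion order for the rest: bravo, delta, india, charlie, echo, foxtrot, hotel, golf.
Walking it through:
  bravo waits on nothing -> runs at once and releases m2 and m9
  delta waits on nothing -> runs at once and releases m17
  india waits on nothing -> runs at once and releases m12 and m6
  charlie: everything it awaited (m17) is free; runs, freeing m15
  echo: everything it awaited (m15) is free; runs, freeing m16 and m10
  foxtrot: everything it awaited (m6) is free; runs, freeing m13 and m7
  hotel: everything it awaited (m15 and m13) is free; runs, freeing m0
  golf: everything it awaited (m6) is free; runs, freeing m5 and m8


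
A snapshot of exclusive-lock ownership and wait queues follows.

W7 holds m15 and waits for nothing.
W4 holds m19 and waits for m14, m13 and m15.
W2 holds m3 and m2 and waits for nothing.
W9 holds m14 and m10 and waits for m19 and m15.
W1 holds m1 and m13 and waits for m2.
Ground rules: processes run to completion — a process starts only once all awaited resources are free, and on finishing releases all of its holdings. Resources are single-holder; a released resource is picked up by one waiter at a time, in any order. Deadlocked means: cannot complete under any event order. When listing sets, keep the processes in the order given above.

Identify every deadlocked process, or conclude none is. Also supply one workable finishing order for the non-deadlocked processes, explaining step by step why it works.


The deadlocked set is W4 and W9.
Key observation: along W4 -> W9 -> W4, each member waits on what the next one holds — a deadlock; no other process is dragged down with it.
A valid finishing order for the others: W2, W7, W1.
Verifying each step:
  W2: no waits; runs immediately, freeing m3 and m2
  W7: no waits; runs immediately, freeing m15
  W1: everything it awaited (m2) is free; runs, freeing m1 and m13


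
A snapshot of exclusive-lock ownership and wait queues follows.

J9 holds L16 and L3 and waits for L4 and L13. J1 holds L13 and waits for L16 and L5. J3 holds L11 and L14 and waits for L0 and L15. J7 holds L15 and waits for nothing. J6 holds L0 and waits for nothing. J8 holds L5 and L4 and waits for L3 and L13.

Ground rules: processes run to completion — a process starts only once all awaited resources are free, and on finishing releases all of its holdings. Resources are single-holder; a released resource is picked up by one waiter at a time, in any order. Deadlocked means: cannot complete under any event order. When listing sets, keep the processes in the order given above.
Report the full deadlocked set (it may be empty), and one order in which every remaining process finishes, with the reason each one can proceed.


The deadlocked set is J9, J1 and J8.
Key observation: the loop J9 -> J1 -> J9 blocks itself forever; J8 is caught in further circular waits.
The rest can finish in the order J7, J6, J3.
Step-by-step check:
  J7: no waits; runs immediately, freeing L15
  J6: no waits; runs immediately, freeing L0
  J3: everything it awaited (L0 and L15) is free; runs, freeing L11 and L14


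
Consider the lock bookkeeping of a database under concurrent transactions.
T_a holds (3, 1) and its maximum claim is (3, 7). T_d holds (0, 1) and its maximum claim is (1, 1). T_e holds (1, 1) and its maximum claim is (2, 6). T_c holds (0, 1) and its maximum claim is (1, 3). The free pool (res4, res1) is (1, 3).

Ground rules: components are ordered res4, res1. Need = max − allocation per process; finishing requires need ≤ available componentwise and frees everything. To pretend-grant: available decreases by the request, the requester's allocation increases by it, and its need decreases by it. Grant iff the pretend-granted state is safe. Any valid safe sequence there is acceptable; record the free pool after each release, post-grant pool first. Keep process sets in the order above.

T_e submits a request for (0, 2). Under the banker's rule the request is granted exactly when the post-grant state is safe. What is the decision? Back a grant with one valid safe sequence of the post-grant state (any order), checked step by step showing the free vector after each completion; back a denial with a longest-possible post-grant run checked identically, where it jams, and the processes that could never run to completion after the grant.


GRANT. The post-grant state is safe; one safe sequence: T_d, T_c, T_e, T_a.
Key observation: granting shrinks the pool to (1, 1), yet T_d still fits and the chain goes through.
Check on the post-grant state, step by step:
  pool = (1, 1)
  T_d needs (1, 0) <= (1, 1) -> finishes; pool += (0, 1) = (1, 2)
  T_c needs (1, 2) <= (1, 2) -> finishes; pool += (0, 1) = (1, 3)
  T_e needs (1, 3) <= (1, 3) -> finishes; pool += (1, 3) = (2, 6)
  T_a needs (0, 6) <= (2, 6) -> finishes; pool += (3, 1) = (5, 7)


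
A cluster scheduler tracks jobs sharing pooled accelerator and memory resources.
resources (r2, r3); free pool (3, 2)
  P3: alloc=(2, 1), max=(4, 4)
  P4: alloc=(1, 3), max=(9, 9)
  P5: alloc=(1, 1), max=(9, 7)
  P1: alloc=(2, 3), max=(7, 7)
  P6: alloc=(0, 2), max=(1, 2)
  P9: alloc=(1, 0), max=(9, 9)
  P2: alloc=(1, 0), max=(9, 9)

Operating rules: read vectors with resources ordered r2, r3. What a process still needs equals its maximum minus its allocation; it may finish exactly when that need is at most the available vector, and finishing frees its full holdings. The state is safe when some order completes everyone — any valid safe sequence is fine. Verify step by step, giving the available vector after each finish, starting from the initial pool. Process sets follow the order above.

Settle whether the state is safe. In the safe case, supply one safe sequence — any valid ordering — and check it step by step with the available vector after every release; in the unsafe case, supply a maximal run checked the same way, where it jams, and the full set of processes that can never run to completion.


The state is UNSAFE.
Key observation: the wall is r2: completing P6, P3, P1 brings the pool only to (7, 8), and all the rest need more.
A maximal execution: P6, P3, P1 — then nothing else fits. Step-by-step check:
  pool = (3, 2)
  P6 needs (1, 0) <= (3, 2) -> finishes; pool += (0, 2) = (3, 4)
  P3 needs (2, 3) <= (3, 4) -> finishes; pool += (2, 1) = (5, 5)
  P1 needs (5, 4) <= (5, 5) -> finishes; pool += (2, 3) = (7, 8)
  P4 still needs (8, 6) but only (7, 8) is free — short on r2
  P5 still needs (8, 6) but only (7, 8) is free — short on r2
  P9 still needs (8, 9) but only (7, 8) is free — short on r2 and r3
  P2 still needs (8, 9) but only (7, 8) is free — short on r2 and r3
Permanently blocked: P4, P5, P9 and P2.


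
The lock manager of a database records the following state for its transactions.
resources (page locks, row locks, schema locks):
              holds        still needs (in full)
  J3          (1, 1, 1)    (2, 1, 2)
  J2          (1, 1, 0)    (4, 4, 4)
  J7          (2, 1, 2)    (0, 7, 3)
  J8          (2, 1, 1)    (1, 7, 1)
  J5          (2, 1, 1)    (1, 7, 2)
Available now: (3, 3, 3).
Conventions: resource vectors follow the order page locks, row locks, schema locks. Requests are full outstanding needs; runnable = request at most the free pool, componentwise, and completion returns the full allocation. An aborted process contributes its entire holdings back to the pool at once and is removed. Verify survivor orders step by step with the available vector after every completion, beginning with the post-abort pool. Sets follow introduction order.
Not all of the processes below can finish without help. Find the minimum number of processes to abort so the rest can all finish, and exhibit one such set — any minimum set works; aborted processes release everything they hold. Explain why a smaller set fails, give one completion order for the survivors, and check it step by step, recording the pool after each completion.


The answer: abort J8 and J5.
Key observation: J7 had no path to completion before; after the abort of J8 and J5 ((4, 2, 2) returned), step 3 is where it fits.
Minimality, checking each single-abort alternative: J3 alone leaves J7 blocked (short on row locks); J2 alone leaves J7 blocked (short on row locks); J7 alone leaves J8 blocked (short on row locks); J8 alone leaves J7 blocked (short on row locks); J5 alone leaves J7 blocked (short on row locks).
Survivors finish in the order: J2, J3, J7. Walking it through (pool after the aborts first):
  pool = (7, 5, 5)
  J2: need (4, 4, 4) fits (7, 5, 5); releases (1, 1, 0), pool now (8, 6, 5)
  J3: need (2, 1, 2) fits (8, 6, 5); releases (1, 1, 1), pool now (9, 7, 6)
  J7: need (0, 7, 3) fits (9, 7, 6); releases (2, 1, 2), pool now (11, 8, 8)


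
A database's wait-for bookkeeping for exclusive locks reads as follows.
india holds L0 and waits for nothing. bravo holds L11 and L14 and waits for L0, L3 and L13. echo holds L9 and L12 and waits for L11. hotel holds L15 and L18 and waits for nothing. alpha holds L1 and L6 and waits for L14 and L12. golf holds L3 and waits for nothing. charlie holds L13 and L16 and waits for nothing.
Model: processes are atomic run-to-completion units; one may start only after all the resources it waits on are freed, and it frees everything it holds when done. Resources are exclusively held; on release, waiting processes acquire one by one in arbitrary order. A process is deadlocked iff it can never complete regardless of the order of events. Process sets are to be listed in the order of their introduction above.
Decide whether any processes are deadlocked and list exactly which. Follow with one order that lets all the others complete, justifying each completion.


No process is deadlocked.
Key observation: all waits point, directly or indirectly, at processes that can finish, so nothing is permanently blocked.
The rest can finish in the order charlie, india, golf, bravo, hotel, echo, alpha.
Check, step by step:
  charlie: no waits; runs immediately, freeing L13 and L16
  india: no waits; runs immediately, freeing L0
  golf: no waits; runs immediately, freeing L3
  bravo: everything it awaited (L0, L3 and L13) is free; runs, freeing L11 and L14
  hotel: no waits; runs immediately, freeing L15 and L18
  echo: everything it awaited (L11) is free; runs, freeing L9 and L12
  alpha: everything it awaited (L14 and L12) is free; runs, freeing L1 and L6


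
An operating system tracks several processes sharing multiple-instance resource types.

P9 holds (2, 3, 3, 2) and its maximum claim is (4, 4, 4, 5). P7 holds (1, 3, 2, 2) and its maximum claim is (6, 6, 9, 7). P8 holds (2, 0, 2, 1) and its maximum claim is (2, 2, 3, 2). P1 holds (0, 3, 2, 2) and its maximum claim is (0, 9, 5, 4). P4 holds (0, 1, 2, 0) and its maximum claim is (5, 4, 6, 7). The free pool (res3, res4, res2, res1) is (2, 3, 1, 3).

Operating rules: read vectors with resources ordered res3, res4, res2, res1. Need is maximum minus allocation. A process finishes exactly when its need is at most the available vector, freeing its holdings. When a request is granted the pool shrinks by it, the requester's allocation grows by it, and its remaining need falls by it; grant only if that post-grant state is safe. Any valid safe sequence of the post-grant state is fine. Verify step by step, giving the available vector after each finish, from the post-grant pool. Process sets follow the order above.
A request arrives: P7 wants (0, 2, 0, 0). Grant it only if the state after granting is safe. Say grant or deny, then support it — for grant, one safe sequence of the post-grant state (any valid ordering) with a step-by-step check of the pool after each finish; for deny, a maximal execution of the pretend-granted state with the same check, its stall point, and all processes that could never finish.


DENY. Granting would leave the state unsafe.
Key observation: after P9, P8 the pool peaks at (6, 4, 6, 6), and each blocked process is short somewhere: P7 on res2; P1 on res4; P4 on res1.
After a pretend grant, a maximal execution: P9, P8 — then nothing else fits. Verifying each step:
  pool = (2, 1, 1, 3)
  P9 needs (2, 1, 1, 3) <= (2, 1, 1, 3) -> finishes; pool += (2, 3, 3, 2) = (4, 4, 4, 5)
  P8 needs (0, 2, 1, 1) <= (4, 4, 4, 5) -> finishes; pool += (2, 0, 2, 1) = (6, 4, 6, 6)
  blocked: P7 wants (5, 1, 7, 5), pool (6, 4, 6, 6) — not enough res2
  blocked: P1 wants (0, 6, 3, 2), pool (6, 4, 6, 6) — not enough res4
  blocked: P4 wants (5, 3, 4, 7), pool (6, 4, 6, 6) — not enough res1
Had the request been granted, P7, P1 and P4 could never finish.


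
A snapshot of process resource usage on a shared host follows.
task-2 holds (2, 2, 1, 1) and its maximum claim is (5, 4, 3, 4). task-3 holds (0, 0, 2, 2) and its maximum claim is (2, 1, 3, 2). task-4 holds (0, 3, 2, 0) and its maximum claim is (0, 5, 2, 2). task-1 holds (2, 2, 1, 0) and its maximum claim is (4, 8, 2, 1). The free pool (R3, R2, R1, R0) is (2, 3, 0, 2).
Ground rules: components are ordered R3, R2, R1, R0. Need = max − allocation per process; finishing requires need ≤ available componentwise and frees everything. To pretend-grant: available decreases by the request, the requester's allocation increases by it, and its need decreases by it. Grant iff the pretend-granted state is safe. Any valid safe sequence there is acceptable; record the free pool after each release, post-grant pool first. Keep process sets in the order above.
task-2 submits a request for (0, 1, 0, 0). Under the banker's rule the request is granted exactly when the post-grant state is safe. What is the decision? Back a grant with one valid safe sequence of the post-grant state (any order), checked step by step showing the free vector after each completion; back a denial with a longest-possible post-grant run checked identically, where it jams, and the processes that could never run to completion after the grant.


DENY. Granting would leave the state unsafe.
Key observation: after task-4, task-3 the pool peaks at (2, 5, 4, 4), and each blocked process is short somewhere: task-2 on R3; task-1 on R2.
Pretend the grant happened; the run task-4, task-3 goes as far as possible. Walking it through:
  pool = (2, 2, 0, 2)
  run task-4 (needs (0, 2, 0, 2), free (2, 2, 0, 2)); after release of (0, 3, 2, 0) the pool is (2, 5, 2, 2)
  run task-3 (needs (2, 1, 1, 0), free (2, 5, 2, 2)); after release of (0, 0, 2, 2) the pool is (2, 5, 4, 4)
  blocked: task-2 wants (3, 1, 2, 3), pool (2, 5, 4, 4) — not enough R3
  blocked: task-1 wants (2, 6, 1, 1), pool (2, 5, 4, 4) — not enough R2
Processes that could never finish after the grant: task-2 and task-1.


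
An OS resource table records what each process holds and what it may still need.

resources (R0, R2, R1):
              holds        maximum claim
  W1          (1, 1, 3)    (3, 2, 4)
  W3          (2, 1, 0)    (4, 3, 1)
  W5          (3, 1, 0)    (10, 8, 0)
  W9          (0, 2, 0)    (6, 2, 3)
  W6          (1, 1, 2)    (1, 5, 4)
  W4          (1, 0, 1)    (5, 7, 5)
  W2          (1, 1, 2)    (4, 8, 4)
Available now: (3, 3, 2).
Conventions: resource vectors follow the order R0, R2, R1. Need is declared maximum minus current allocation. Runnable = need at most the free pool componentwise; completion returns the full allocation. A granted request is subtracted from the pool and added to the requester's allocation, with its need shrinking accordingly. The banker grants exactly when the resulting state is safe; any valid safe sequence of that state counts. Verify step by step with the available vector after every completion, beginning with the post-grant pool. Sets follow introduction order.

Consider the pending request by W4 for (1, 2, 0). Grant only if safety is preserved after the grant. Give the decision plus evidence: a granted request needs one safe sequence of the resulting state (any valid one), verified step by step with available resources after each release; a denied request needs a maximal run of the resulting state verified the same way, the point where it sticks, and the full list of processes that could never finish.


DENY: after the grant no complete ordering would exist.
Key observation: after W1, W3 the pool peaks at (5, 3, 5), and each blocked process is short somewhere: W5 on R0, R2; W9 on R0; W6 on R2; W4 on R2; W2 on R2.
On the post-grant state, W1, W3 is a maximal run — nothing extends it. Step-by-step check:
  pool = (2, 1, 2)
  W1 needs (2, 1, 1) <= (2, 1, 2) -> finishes; pool += (1, 1, 3) = (3, 2, 5)
  W3 needs (2, 2, 1) <= (3, 2, 5) -> finishes; pool += (2, 1, 0) = (5, 3, 5)
  W5 cannot run: need (7, 7, 0) vs free (5, 3, 5) (insufficient R0 and R2)
  W9 cannot run: need (6, 0, 3) vs free (5, 3, 5) (insufficient R0)
  W6 cannot run: need (0, 4, 2) vs free (5, 3, 5) (insufficient R2)
  W4 cannot run: need (3, 5, 4) vs free (5, 3, 5) (insufficient R2)
  W2 cannot run: need (3, 7, 2) vs free (5, 3, 5) (insufficient R2)
Had the request been granted, W5, W9, W6, W4 and W2 could never finish.
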